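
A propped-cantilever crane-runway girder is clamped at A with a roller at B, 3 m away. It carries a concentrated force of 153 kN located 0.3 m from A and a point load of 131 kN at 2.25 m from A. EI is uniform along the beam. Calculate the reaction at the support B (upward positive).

R_B = 85.12 kN

Remove the prop at B; the released (primary) structure is a cantilever built in at A.
Primary-structure tip deflection at B by superposition:
  point load 153 at a = 0.3: Pa²(3L − a)/(6EI) = 19.97/EI
  point load 131 at a = 2.25: Pa²(3L − a)/(6EI) = 746.1/EI
  δ_0 = 766.1/EI
Tip deflection under a unit load at B: L³/(3EI) = 9/EI.
Compatibility at B: δ_0 − R_B·δ_{BB} = 0, so R_B = 766.1/9 = 85.12 kN.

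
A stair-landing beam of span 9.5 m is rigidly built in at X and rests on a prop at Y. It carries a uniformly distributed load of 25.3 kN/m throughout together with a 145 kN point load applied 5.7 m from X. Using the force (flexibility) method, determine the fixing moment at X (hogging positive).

M_X = 516.8 kN·m

Choose R_Y as the redundant. The primary structure is the cantilever fixed at X.
Deflection at Y on the released cantilever, summing each load's contribution:
  UDL 25.3: wL⁴/(8EI) = 25759/EI
  point load 145 at a = 5.7: Pa²(3L − a)/(6EI) = 17902/EI
  δ_0 = 43661/EI
Flexibility coefficient — unit upward force at Y: δ_{YY} = L³/(3EI) = 285.8/EI.
Compatibility at Y: δ_0 − R_Y·δ_{YY} = 0, so R_Y = 43661/285.8 = 152.8 kN.
Moment equilibrium about X: M_X = Σ(load moments about X) − R_Y·L = 1968 − 152.8×9.5 = 516.8 kN·m.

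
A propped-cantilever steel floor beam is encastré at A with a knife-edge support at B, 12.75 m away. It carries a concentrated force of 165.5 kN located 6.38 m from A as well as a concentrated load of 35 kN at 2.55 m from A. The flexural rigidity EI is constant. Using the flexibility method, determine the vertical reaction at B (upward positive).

Release the roller at B. Primary structure: cantilever fixed at A.
Primary-structure tip deflection at B by superposition:
  point load 165.5 at a = 6.38: Pa²(3L − a)/(6EI) = 35782/EI
  point load 35 at a = 2.55: Pa²(3L − a)/(6EI) = 1354/EI
  δ_0 = 37137/EI
Tip deflection under a unit load at B: L³/(3EI) = 690.9/EI.
The prop prevents deflection at B: R_B = δ_0/δ_{BB} = 37137/690.9 = 53.75 kN.

R_B = 53.75 kN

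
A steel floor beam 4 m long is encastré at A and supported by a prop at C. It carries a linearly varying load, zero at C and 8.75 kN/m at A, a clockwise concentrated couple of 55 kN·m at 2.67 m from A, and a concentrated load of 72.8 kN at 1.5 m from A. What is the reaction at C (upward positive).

R_C = 35.28 kN

Remove the prop at C; the released (primary) structure is a cantilever built in at A.
Free-end deflection of the primary structure under the applied loading (downward +):
  triangular load, peak 8.75 at the fixed end: w₀L⁴/(30EI) = 74.67/EI
  clockwise couple 55 at a = 2.67: M₀a(2L − a)/(2EI) = 391.4/EI
  point load 72.8 at a = 1.5: Pa²(3L − a)/(6EI) = 286.6/EI
  δ_0 = 752.7/EI
Flexibility coefficient — unit upward force at C: δ_{CC} = L³/(3EI) = 21.33/EI.
The prop prevents deflection at C: R_C = δ_0/δ_{CC} = 752.7/21.33 = 35.28 kN.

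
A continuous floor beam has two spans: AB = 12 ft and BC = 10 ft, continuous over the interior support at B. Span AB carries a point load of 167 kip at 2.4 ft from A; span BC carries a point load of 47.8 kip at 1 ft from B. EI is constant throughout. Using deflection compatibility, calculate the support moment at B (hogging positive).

Insert a hinge at B; M_B is the redundant, and each span becomes simply supported.
End slopes at the hinge B, treating each span as simply supported:
  span AB: point load 167 at a = 2.4: Pab(L + a)/(6LEI) = 769.5/EI
  span BC: point load 47.8 at a = 1: Pab(L + b)/(6LEI) = 136.2/EI
  relative rotation θ_0 = (769.5 + 136.2)/EI = 905.8/EI
A unit hogging moment at B produces rotation L₁/(3EI) + L₂/(3EI) = 7.333/EI.
Compatibility: M_B·(L₁+L₂)/(3EI) = θ_0, giving M_B = 123.5 kip·ft (hogging).

M_B = 123.5 kip·ft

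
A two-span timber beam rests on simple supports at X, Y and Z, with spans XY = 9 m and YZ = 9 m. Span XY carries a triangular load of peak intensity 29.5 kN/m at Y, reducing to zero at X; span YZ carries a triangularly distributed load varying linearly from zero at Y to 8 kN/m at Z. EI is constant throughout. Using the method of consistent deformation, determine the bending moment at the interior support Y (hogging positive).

Insert a hinge at Y; M_Y is the redundant, and each span becomes simply supported.
Rotations at Y on the released spans (each span's end-slope, ×1/EI):
  span XY: triangular load, peak 29.5: w₀L³/(45EI) = 477.9/EI
  span YZ: triangular load, peak 8: 7w₀L³/(360EI) = 113.4/EI
  relative rotation θ_0 = (477.9 + 113.4)/EI = 591.3/EI
A unit hogging moment at Y produces rotation L₁/(3EI) + L₂/(3EI) = 6/EI.
Slope continuity at Y: θ_0 = M_Y·6/EI, so M_Y = 591.3/6 = 98.55 kN·m (hogging).

M_Y = 98.55 kN·m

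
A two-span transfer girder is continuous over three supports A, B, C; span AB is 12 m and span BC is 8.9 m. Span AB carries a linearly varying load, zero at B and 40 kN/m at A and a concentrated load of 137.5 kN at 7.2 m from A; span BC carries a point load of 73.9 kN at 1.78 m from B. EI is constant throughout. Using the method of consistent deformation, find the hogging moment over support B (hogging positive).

Take M_B as the redundant. Released structure: two simple spans AB and BC with a hinge at B.
End slopes at the hinge B, treating each span as simply supported:
  span AB: triangular load, peak 40: 7w₀L³/(360EI) = 1344/EI
  span AB: point load 137.5 at a = 7.2: Pab(L + a)/(6LEI) = 1267/EI
  span BC: point load 73.9 at a = 1.78: Pab(L + b)/(6LEI) = 281/EI
  relative rotation θ_0 = (2611 + 281)/EI = 2892/EI
A unit hogging moment at B produces rotation L₁/(3EI) + L₂/(3EI) = 6.967/EI.
Slope continuity at B: θ_0 = M_B·6.967/EI, so M_B = 2892/6.967 = 415.1 kN·m (hogging).

M_B = 415.1 kN·m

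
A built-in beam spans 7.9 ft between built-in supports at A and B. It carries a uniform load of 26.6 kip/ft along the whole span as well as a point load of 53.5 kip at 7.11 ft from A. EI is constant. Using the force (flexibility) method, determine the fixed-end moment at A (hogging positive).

Release both end moments; the primary structure is a simply-supported span AB with redundants M_A and M_B.
Simple-span end rotations at A and B under the given loads:
  at A: UDL 26.6: wL³/(24EI) = 546.5/EI
  at B: UDL 26.6: wL³/(24EI) = 546.5/EI
  at A: point load 53.5 at a = 7.11: Pab(L + b)/(6LEI) = 55.09/EI
  at B: point load 53.5 at a = 7.11: Pab(L + a)/(6LEI) = 95.16/EI
  θ_A0 = 601.5/EI,  θ_B0 = 641.6/EI
Flexibility coefficients: a unit moment at one end gives L/(3EI) there and L/(6EI) at the far end, so f₁₁ = f₂₂ = 2.633/EI and f₁₂ = f₂₁ = 1.317/EI.
Compatibility — zero rotation at each built-in end:
  2.633 M_A + 1.317 M_B = 601.5
  1.317 M_A + 2.633 M_B = 641.6
Solving the pair gives M_A = 142.1 kip·ft and M_B = 172.6 kip·ft (hogging).

M_A = 142.1 kip·ft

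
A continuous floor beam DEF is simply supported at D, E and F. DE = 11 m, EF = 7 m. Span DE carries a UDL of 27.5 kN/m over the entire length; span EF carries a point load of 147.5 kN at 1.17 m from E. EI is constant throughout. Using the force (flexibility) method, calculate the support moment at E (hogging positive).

Release continuity at E by inserting a hinge; the redundant is the internal moment M_E. The primary structure is two simply-supported spans DE and EF.
Rotations at E on the released spans (each span's end-slope, ×1/EI):
  span DE: UDL 27.5: wL³/(24EI) = 1525/EI
  span EF: point load 147.5 at a = 1.17: Pab(L + b)/(6LEI) = 307.3/EI
  relative rotation θ_0 = (1525 + 307.3)/EI = 1832/EI
A unit hogging moment at E produces rotation L₁/(3EI) + L₂/(3EI) = 6/EI.
Slope continuity at E: θ_0 = M_E·6/EI, so M_E = 1832/6 = 305.4 kN·m (hogging).

M_E = 305.4 kN·m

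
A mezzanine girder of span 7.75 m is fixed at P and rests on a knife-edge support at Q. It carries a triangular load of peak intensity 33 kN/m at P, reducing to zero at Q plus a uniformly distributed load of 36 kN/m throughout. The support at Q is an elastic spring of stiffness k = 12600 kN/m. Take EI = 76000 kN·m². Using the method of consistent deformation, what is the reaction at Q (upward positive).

Choose R_Q as the redundant. The primary structure is the cantilever fixed at P.
Downward deflection at the released point Q due to the loads:
  triangular load, peak 33 at the fixed end: w₀L⁴/(30EI) = 3968/EI
  UDL 36: wL⁴/(8EI) = 16234/EI
  δ_0 = 20202/EI
Flexibility coefficient — unit upward force at Q: δ_{QQ} = L³/(3EI) = 155.2/EI.
With EI = 76000 kN·m²: δ_0 = 0.26582 m and δ_{QQ} = 0.002042 m/kN.
Compatibility — the spring shortens by R_Q/k under the reaction it provides: δ_0 − R_Q·δ_{QQ} = R_Q/k. With 1/k = 0.000079 m/kN, R_Q = δ_0 / (δ_{QQ} + 1/k) = 0.26582 / (0.002042 + 0.000079) = 125.3 kN.

R_Q = 125.3 kN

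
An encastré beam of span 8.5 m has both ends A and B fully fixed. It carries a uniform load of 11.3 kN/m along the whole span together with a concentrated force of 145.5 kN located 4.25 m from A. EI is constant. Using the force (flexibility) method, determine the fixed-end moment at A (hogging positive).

Take the two fixed-end moments M_A, M_B as redundants; the released structure is the simple span AB.
On the primary (simply-supported) span, the end slopes from the loading are:
  at A: UDL 11.3: wL³/(24EI) = 289.2/EI
  at B: UDL 11.3: wL³/(24EI) = 289.2/EI
  at A: point load 145.5 at a = 4.25: Pab(L + b)/(6LEI) = 657/EI
  at B: point load 145.5 at a = 4.25: Pab(L + a)/(6LEI) = 657/EI
  θ_A0 = 946.2/EI,  θ_B0 = 946.2/EI
Flexibility coefficients: a unit moment at one end gives L/(3EI) there and L/(6EI) at the far end, so f₁₁ = f₂₂ = 2.833/EI and f₁₂ = f₂₁ = 1.417/EI.
Compatibility — zero rotation at each built-in end:
  2.833 M_A + 1.417 M_B = 946.2
  1.417 M_A + 2.833 M_B = 946.2
Solving the pair gives M_A = 222.6 kN·m and M_B = 222.6 kN·m (hogging).

M_A = 222.6 kN·m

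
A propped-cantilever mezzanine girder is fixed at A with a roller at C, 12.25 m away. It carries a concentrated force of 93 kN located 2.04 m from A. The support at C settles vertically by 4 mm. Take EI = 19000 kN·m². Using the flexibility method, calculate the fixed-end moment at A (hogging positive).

M_A = 146.5 kN·m

Take the reaction at C as the redundant and release it; the primary structure is a cantilever fixed at A.
Primary-structure tip deflection at C by superposition:
  point load 93 at a = 2.04: Pa²(3L − a)/(6EI) = 2239/EI
Flexibility coefficient — unit upward force at C: δ_{CC} = L³/(3EI) = 612.8/EI.
With EI = 19000 kN·m²: δ_0 = 0.11784 m and δ_{CC} = 0.03225 m/kN.
Compatibility — the beam at C must follow the support down by 0.004 m: δ_0 − R_C·δ_{CC} = 0.004, so R_C = (0.11784 − 0.004)/0.03225 = 3.53 kN.
Moment equilibrium about A: M_A = Σ(load moments about A) − R_C·L = 189.7 − 3.53×12.25 = 146.5 kN·m.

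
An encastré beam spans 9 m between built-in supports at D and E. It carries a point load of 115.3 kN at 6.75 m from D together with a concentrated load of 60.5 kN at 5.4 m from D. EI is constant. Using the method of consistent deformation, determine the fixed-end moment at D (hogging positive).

M_D = 100.9 kN·m

Release both end moments; the primary structure is a simply-supported span DE with redundants M_D and M_E.
End rotations of the released simple span under the applied load (×1/EI):
  at D: point load 115.3 at a = 6.75: Pab(L + b)/(6LEI) = 364.8/EI
  at E: point load 115.3 at a = 6.75: Pab(L + a)/(6LEI) = 510.7/EI
  at D: point load 60.5 at a = 5.4: Pab(L + b)/(6LEI) = 274.4/EI
  at E: point load 60.5 at a = 5.4: Pab(L + a)/(6LEI) = 313.6/EI
  θ_D0 = 639.2/EI,  θ_E0 = 824.4/EI
Flexibility coefficients: a unit moment at one end gives L/(3EI) there and L/(6EI) at the far end, so f₁₁ = f₂₂ = 3/EI and f₁₂ = f₂₁ = 1.5/EI.
Compatibility — zero rotation at each built-in end:
  3 M_D + 1.5 M_E = 639.2
  1.5 M_D + 3 M_E = 824.4
Solving the pair gives M_D = 100.9 kN·m and M_E = 224.3 kN·m (hogging).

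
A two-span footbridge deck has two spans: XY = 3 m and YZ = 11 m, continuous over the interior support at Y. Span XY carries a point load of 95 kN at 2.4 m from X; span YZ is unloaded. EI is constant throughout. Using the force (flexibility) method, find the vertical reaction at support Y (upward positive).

R_Y = 79.73 kN

Take M_Y as the redundant. Released structure: two simple spans XY and YZ with a hinge at Y.
End slopes at the hinge Y, treating each span as simply supported:
  span XY: point load 95 at a = 2.4: Pab(L + a)/(6LEI) = 41.04/EI
  relative rotation θ_0 = (41.04 + 0)/EI = 41.04/EI
A unit hogging moment at Y produces rotation L₁/(3EI) + L₂/(3EI) = 4.667/EI.
Compatibility: M_Y·(L₁+L₂)/(3EI) = θ_0, giving M_Y = 8.794 kN·m (hogging).
Span XY, ΣM about X with M_Y applied at Y: R_Y^{XY}·3 = 228 + 8.794, so R_Y^{XY} = 78.93 kN and R_X = 95 − 78.93 = 16.07 kN.
Span YZ, ΣM about Z: R_Y^{YZ}·11 = 0 + 8.794, so R_Y^{YZ} = 0.7995 kN and R_Z = 0 − 0.7995 = -0.7995 kN.
R_Y = 78.93 + 0.7995 = 79.73 kN.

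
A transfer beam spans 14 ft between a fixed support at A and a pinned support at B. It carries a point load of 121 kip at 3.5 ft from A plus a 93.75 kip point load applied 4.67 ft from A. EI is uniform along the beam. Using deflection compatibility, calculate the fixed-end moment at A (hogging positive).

Release the roller at B. Primary structure: cantilever fixed at A.
Deflection at B on the released cantilever, summing each load's contribution:
  point load 121 at a = 3.5: Pa²(3L − a)/(6EI) = 9511/EI
  point load 93.75 at a = 4.67: Pa²(3L − a)/(6EI) = 12721/EI
  δ_0 = 22232/EI
Tip deflection under a unit load at B: L³/(3EI) = 914.7/EI.
Compatibility at B: δ_0 − R_B·δ_{BB} = 0, so R_B = 22232/914.7 = 24.31 kip.
Moment equilibrium about A: M_A = Σ(load moments about A) − R_B·L = 861.3 − 24.31×14 = 521 kip·ft.

M_A = 521 kip·ft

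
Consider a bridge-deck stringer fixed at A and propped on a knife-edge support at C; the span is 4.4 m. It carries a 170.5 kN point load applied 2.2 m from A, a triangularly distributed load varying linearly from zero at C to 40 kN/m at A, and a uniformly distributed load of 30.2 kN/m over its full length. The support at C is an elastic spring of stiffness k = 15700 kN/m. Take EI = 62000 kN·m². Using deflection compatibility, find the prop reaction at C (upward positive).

Choose R_C as the redundant. The primary structure is the cantilever fixed at A.
Deflection at C on the released cantilever, summing each load's contribution:
  point load 170.5 at a = 2.2: Pa²(3L − a)/(6EI) = 1513/EI
  triangular load, peak 40 at the fixed end: w₀L⁴/(30EI) = 499.7/EI
  UDL 30.2: wL⁴/(8EI) = 1415/EI
  δ_0 = 3428/EI
Flexibility coefficient — unit upward force at C: δ_{CC} = L³/(3EI) = 28.39/EI.
With EI = 62000 kN·m²: δ_0 = 0.055283 m and δ_{CC} = 0.000458 m/kN.
Compatibility — the spring shortens by R_C/k under the reaction it provides: δ_0 − R_C·δ_{CC} = R_C/k. With 1/k = 0.000064 m/kN, R_C = δ_0 / (δ_{CC} + 1/k) = 0.055283 / (0.000458 + 0.000064) = 106 kN.

R_C = 106 kN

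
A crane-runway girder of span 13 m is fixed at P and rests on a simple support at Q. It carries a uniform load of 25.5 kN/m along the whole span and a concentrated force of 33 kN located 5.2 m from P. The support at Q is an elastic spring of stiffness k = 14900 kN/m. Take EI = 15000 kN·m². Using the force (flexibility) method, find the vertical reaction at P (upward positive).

R_P = 233.5 kN

Remove the prop at Q; the released (primary) structure is a cantilever built in at P.
Deflection at Q on the released cantilever, summing each load's contribution:
  UDL 25.5: wL⁴/(8EI) = 91038/EI
  point load 33 at a = 5.2: Pa²(3L − a)/(6EI) = 5027/EI
  δ_0 = 96065/EI
Flexibility coefficient — unit upward force at Q: δ_{QQ} = L³/(3EI) = 732.3/EI.
With EI = 15000 kN·m²: δ_0 = 6.4043 m and δ_{QQ} = 0.048822 m/kN.
Compatibility — the spring shortens by R_Q/k under the reaction it provides: δ_0 − R_Q·δ_{QQ} = R_Q/k. With 1/k = 0.000067 m/kN, R_Q = δ_0 / (δ_{QQ} + 1/k) = 6.4043 / (0.048822 + 0.000067) = 131 kN.
Vertical equilibrium: R_P = ΣP − R_Q = 364.5 − 131 = 233.5 kN.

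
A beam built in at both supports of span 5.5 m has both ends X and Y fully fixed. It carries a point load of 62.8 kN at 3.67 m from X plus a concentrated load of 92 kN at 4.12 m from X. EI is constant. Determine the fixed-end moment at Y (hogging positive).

M_Y = 122.4 kN·m

Release both end moments; the primary structure is a simply-supported span XY with redundants M_X and M_Y.
End rotations of the released simple span under the applied load (×1/EI):
  at X: point load 62.8 at a = 3.67: Pab(L + b)/(6LEI) = 93.68/EI
  at Y: point load 62.8 at a = 3.67: Pab(L + a)/(6LEI) = 117.2/EI
  at X: point load 92 at a = 4.12: Pab(L + b)/(6LEI) = 109.1/EI
  at Y: point load 92 at a = 4.12: Pab(L + a)/(6LEI) = 152.5/EI
  θ_X0 = 202.7/EI,  θ_Y0 = 269.7/EI
Flexibility coefficients: a unit moment at one end gives L/(3EI) there and L/(6EI) at the far end, so f₁₁ = f₂₂ = 1.833/EI and f₁₂ = f₂₁ = 0.9167/EI.
Compatibility — zero rotation at each built-in end:
  1.833 M_X + 0.9167 M_Y = 202.7
  0.9167 M_X + 1.833 M_Y = 269.7
Solving the pair gives M_X = 49.38 kN·m and M_Y = 122.4 kN·m (hogging).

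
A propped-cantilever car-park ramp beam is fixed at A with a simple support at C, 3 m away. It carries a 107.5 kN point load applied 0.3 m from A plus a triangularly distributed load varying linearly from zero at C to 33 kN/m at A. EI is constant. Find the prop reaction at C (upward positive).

R_C = 11.46 kN

Choose R_C as the redundant. The primary structure is the cantilever fixed at A.
Deflection at C on the released cantilever, summing each load's contribution:
  point load 107.5 at a = 0.3: Pa²(3L − a)/(6EI) = 14.03/EI
  triangular load, peak 33 at the fixed end: w₀L⁴/(30EI) = 89.1/EI
  δ_0 = 103.1/EI
Tip deflection under a unit load at C: L³/(3EI) = 9/EI.
Compatibility at C: δ_0 − R_C·δ_{CC} = 0, so R_C = 103.1/9 = 11.46 kN.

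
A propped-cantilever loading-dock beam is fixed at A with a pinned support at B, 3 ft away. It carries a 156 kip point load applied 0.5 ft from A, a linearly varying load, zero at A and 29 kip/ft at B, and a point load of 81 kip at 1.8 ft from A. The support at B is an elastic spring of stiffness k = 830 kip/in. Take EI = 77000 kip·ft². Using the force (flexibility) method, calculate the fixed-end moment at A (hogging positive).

Remove the prop at B; the released (primary) structure is a cantilever built in at A.
Primary-structure tip deflection at B by superposition:
  point load 156 at a = 0.5: Pa²(3L − a)/(6EI) = 55.25/EI
  triangular load, peak 29 at the free end: 11w₀L⁴/(120EI) = 215.3/EI
  point load 81 at a = 1.8: Pa²(3L − a)/(6EI) = 314.9/EI
  δ_0 = 585.5/EI
Flexibility coefficient — unit upward force at B: δ_{BB} = L³/(3EI) = 9/EI.
With EI = 77000 kip·ft²: δ_0 = 0.007604 ft and δ_{BB} = 0.000117 ft/kip.
Compatibility — the spring shortens by R_B/k under the reaction it provides: δ_0 − R_B·δ_{BB} = R_B/k. With 1/k = 1/(830×12) ft/kip = 0.0001 ft/kip, R_B = δ_0 / (δ_{BB} + 1/k) = 0.007604 / (0.000117 + 0.0001) = 35 kip.
Moment equilibrium about A: M_A = Σ(load moments about A) − R_B·L = 310.8 − 35×3 = 205.8 kip·ft.

M_A = 205.8 kip·ft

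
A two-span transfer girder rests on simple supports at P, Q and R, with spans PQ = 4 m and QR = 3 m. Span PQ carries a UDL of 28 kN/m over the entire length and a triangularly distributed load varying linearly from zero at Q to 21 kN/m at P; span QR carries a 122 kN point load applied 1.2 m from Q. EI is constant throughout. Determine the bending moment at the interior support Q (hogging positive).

M_Q = 73.32 kN·m

Release continuity at Q by inserting a hinge; the redundant is the internal moment M_Q. The primary structure is two simply-supported spans PQ and QR.
End slopes at the hinge Q, treating each span as simply supported:
  span PQ: UDL 28: wL³/(24EI) = 74.67/EI
  span PQ: triangular load, peak 21: 7w₀L³/(360EI) = 26.13/EI
  span QR: point load 122 at a = 1.2: Pab(L + b)/(6LEI) = 70.27/EI
  relative rotation θ_0 = (100.8 + 70.27)/EI = 171.1/EI
A unit hogging moment at Q produces rotation L₁/(3EI) + L₂/(3EI) = 2.333/EI.
Compatibility: M_Q·(L₁+L₂)/(3EI) = θ_0, giving M_Q = 73.32 kN·m (hogging).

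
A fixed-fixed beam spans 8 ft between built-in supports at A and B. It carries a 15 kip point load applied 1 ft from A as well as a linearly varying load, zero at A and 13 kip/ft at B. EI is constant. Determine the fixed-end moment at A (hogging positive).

M_A = 39.22 kip·ft

Release both end moments; the primary structure is a simply-supported span AB with redundants M_A and M_B.
Simple-span end rotations at A and B under the given loads:
  at A: point load 15 at a = 1: Pab(L + b)/(6LEI) = 32.81/EI
  at B: point load 15 at a = 1: Pab(L + a)/(6LEI) = 19.69/EI
  at A: triangular load, peak 13: 7w₀L³/(360EI) = 129.4/EI
  at B: triangular load, peak 13: w₀L³/(45EI) = 147.9/EI
  θ_A0 = 162.2/EI,  θ_B0 = 167.6/EI
Flexibility coefficients: a unit moment at one end gives L/(3EI) there and L/(6EI) at the far end, so f₁₁ = f₂₂ = 2.667/EI and f₁₂ = f₂₁ = 1.333/EI.
Compatibility — zero rotation at each built-in end:
  2.667 M_A + 1.333 M_B = 162.2
  1.333 M_A + 2.667 M_B = 167.6
Solving the pair gives M_A = 39.22 kip·ft and M_B = 43.24 kip·ft (hogging).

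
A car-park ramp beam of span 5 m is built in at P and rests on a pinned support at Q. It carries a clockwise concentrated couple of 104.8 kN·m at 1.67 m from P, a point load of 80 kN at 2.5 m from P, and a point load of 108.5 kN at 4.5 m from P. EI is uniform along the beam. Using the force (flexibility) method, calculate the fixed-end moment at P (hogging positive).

M_P = 119.2 kN·m

Choose R_Q as the redundant. The primary structure is the cantilever fixed at P.
Deflection at Q on the released cantilever, summing each load's contribution:
  clockwise couple 104.8 at a = 1.67: M₀a(2L − a)/(2EI) = 728.9/EI
  point load 80 at a = 2.5: Pa²(3L − a)/(6EI) = 1042/EI
  point load 108.5 at a = 4.5: Pa²(3L − a)/(6EI) = 3845/EI
  δ_0 = 5616/EI
Flexibility coefficient — unit upward force at Q: δ_{QQ} = L³/(3EI) = 41.67/EI.
The prop prevents deflection at Q: R_Q = δ_0/δ_{QQ} = 5616/41.67 = 134.8 kN.
Moment equilibrium about P: M_P = Σ(load moments about P) − R_Q·L = 793 − 134.8×5 = 119.2 kN·m.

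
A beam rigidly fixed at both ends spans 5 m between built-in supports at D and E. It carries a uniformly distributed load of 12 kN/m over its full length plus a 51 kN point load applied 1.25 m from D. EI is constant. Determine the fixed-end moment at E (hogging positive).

Take the two fixed-end moments M_D, M_E as redundants; the released structure is the simple span DE.
Simple-span end rotations at D and E under the given loads:
  at D: UDL 12: wL³/(24EI) = 62.5/EI
  at E: UDL 12: wL³/(24EI) = 62.5/EI
  at D: point load 51 at a = 1.25: Pab(L + b)/(6LEI) = 69.73/EI
  at E: point load 51 at a = 1.25: Pab(L + a)/(6LEI) = 49.8/EI
  θ_D0 = 132.2/EI,  θ_E0 = 112.3/EI
Flexibility coefficients: a unit moment at one end gives L/(3EI) there and L/(6EI) at the far end, so f₁₁ = f₂₂ = 1.667/EI and f₁₂ = f₂₁ = 0.8333/EI.
Compatibility — zero rotation at each built-in end:
  1.667 M_D + 0.8333 M_E = 132.2
  0.8333 M_D + 1.667 M_E = 112.3
Solving the pair gives M_D = 60.86 kN·m and M_E = 36.95 kN·m (hogging).

M_E = 36.95 kN·m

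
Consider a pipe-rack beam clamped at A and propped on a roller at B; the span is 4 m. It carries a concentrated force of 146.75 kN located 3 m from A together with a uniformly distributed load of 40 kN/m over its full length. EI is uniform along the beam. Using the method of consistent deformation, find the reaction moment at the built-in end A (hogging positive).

Release the roller at B. Primary structure: cantilever fixed at A.
Deflection at B on the released cantilever, summing each load's contribution:
  point load 146.75 at a = 3: Pa²(3L − a)/(6EI) = 1981/EI
  UDL 40: wL⁴/(8EI) = 1280/EI
  δ_0 = 3261/EI
Flexibility coefficient — unit upward force at B: δ_{BB} = L³/(3EI) = 21.33/EI.
The prop prevents deflection at B: R_B = δ_0/δ_{BB} = 3261/21.33 = 152.9 kN.
Moment equilibrium about A: M_A = Σ(load moments about A) − R_B·L = 760.2 − 152.9×4 = 148.8 kN·m.

M_A = 148.8 kN·m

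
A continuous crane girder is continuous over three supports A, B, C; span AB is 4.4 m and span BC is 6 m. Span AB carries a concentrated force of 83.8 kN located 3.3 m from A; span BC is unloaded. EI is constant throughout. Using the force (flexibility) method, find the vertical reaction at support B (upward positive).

R_B = 72.93 kN

Release continuity at B by inserting a hinge; the redundant is the internal moment M_B. The primary structure is two simply-supported spans AB and BC.
Discontinuity in slope at B on the released structure — sum the simple-span end rotations:
  span AB: point load 83.8 at a = 3.3: Pab(L + a)/(6LEI) = 88.72/EI
  relative rotation θ_0 = (88.72 + 0)/EI = 88.72/EI
A unit hogging moment at B produces rotation L₁/(3EI) + L₂/(3EI) = 3.467/EI.
Slope continuity at B: θ_0 = M_B·3.467/EI, so M_B = 88.72/3.467 = 25.59 kN·m (hogging).
Span AB, ΣM about A with M_B applied at B: R_B^{AB}·4.4 = 276.5 + 25.59, so R_B^{AB} = 68.67 kN and R_A = 83.8 − 68.67 = 15.13 kN.
Span BC, ΣM about C: R_B^{BC}·6 = 0 + 25.59, so R_B^{BC} = 4.266 kN and R_C = 0 − 4.266 = -4.266 kN.
R_B = 68.67 + 4.266 = 72.93 kN.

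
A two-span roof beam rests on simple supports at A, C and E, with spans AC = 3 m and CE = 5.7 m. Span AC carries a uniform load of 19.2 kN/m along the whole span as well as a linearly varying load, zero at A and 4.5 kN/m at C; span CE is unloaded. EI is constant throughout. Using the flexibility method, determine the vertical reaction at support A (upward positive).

R_A = 28.26 kN

Take M_C as the redundant. Released structure: two simple spans AC and CE with a hinge at C.
End slopes at the hinge C, treating each span as simply supported:
  span AC: UDL 19.2: wL³/(24EI) = 21.6/EI
  span AC: triangular load, peak 4.5: w₀L³/(45EI) = 2.7/EI
  relative rotation θ_0 = (24.3 + 0)/EI = 24.3/EI
A unit hogging moment at C produces rotation L₁/(3EI) + L₂/(3EI) = 2.9/EI.
Slope continuity at C: θ_0 = M_C·2.9/EI, so M_C = 24.3/2.9 = 8.379 kN·m (hogging).
Span AC, ΣM about A with M_C applied at C: R_C^{AC}·3 = 99.9 + 8.379, so R_C^{AC} = 36.09 kN and R_A = 64.35 − 36.09 = 28.26 kN.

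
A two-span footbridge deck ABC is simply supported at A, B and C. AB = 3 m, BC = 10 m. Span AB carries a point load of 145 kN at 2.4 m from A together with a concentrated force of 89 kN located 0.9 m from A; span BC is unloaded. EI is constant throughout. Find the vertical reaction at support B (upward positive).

Take M_B as the redundant. Released structure: two simple spans AB and BC with a hinge at B.
End slopes at the hinge B, treating each span as simply supported:
  span AB: point load 145 at a = 2.4: Pab(L + a)/(6LEI) = 62.64/EI
  span AB: point load 89 at a = 0.9: Pab(L + a)/(6LEI) = 36.45/EI
  relative rotation θ_0 = (99.09 + 0)/EI = 99.09/EI
A unit hogging moment at B produces rotation L₁/(3EI) + L₂/(3EI) = 4.333/EI.
Compatibility: M_B·(L₁+L₂)/(3EI) = θ_0, giving M_B = 22.87 kN·m (hogging).
Span AB, ΣM about A with M_B applied at B: R_B^{AB}·3 = 428.1 + 22.87, so R_B^{AB} = 150.3 kN and R_A = 234 − 150.3 = 83.68 kN.
Span BC, ΣM about C: R_B^{BC}·10 = 0 + 22.87, so R_B^{BC} = 2.287 kN and R_C = 0 − 2.287 = -2.287 kN.
R_B = 150.3 + 2.287 = 152.6 kN.

R_B = 152.6 kN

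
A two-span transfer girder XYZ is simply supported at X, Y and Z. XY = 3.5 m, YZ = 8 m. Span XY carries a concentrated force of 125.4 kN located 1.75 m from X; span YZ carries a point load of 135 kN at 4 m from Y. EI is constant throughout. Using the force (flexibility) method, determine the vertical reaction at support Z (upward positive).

Take M_Y as the redundant. Released structure: two simple spans XY and YZ with a hinge at Y.
Rotations at Y on the released spans (each span's end-slope, ×1/EI):
  span XY: point load 125.4 at a = 1.75: Pab(L + a)/(6LEI) = 96.01/EI
  span YZ: point load 135 at a = 4: Pab(L + b)/(6LEI) = 540/EI
  relative rotation θ_0 = (96.01 + 540)/EI = 636/EI
A unit hogging moment at Y produces rotation L₁/(3EI) + L₂/(3EI) = 3.833/EI.
Slope continuity at Y: θ_0 = M_Y·3.833/EI, so M_Y = 636/3.833 = 165.9 kN·m (hogging).
Span YZ, ΣM about Z: R_Y^{YZ}·8 = 540 + 165.9, so R_Y^{YZ} = 88.24 kN and R_Z = 135 − 88.24 = 46.76 kN.

R_Z = 46.76 kN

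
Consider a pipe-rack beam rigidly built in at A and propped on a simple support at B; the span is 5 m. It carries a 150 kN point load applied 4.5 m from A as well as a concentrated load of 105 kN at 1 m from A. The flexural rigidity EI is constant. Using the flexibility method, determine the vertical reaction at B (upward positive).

R_B = 133.5 kN

Take the reaction at B as the redundant and release it; the primary structure is a cantilever fixed at A.
Free-end deflection of the primary structure under the applied loading (downward +):
  point load 150 at a = 4.5: Pa²(3L − a)/(6EI) = 5316/EI
  point load 105 at a = 1: Pa²(3L − a)/(6EI) = 245/EI
  δ_0 = 5561/EI
Tip deflection under a unit load at B: L³/(3EI) = 41.67/EI.
The prop prevents deflection at B: R_B = δ_0/δ_{BB} = 5561/41.67 = 133.5 kN.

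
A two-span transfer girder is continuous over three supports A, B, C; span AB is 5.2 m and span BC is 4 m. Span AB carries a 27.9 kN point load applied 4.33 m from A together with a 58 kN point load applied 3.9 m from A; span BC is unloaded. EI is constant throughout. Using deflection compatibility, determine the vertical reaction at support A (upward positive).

R_A = 11.78 kN

Take M_B as the redundant. Released structure: two simple spans AB and BC with a hinge at B.
Rotations at B on the released spans (each span's end-slope, ×1/EI):
  span AB: point load 27.9 at a = 4.33: Pab(L + a)/(6LEI) = 32.1/EI
  span AB: point load 58 at a = 3.9: Pab(L + a)/(6LEI) = 85.77/EI
  relative rotation θ_0 = (117.9 + 0)/EI = 117.9/EI
A unit hogging moment at B produces rotation L₁/(3EI) + L₂/(3EI) = 3.067/EI.
Slope continuity at B: θ_0 = M_B·3.067/EI, so M_B = 117.9/3.067 = 38.44 kN·m (hogging).
Span AB, ΣM about A with M_B applied at B: R_B^{AB}·5.2 = 347 + 38.44, so R_B^{AB} = 74.12 kN and R_A = 85.9 − 74.12 = 11.78 kN.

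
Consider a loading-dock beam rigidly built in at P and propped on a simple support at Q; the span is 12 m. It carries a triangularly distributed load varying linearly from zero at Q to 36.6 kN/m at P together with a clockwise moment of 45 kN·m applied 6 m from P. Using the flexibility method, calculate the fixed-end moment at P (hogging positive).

M_P = 345.7 kN·m

Release the roller at Q. Primary structure: cantilever fixed at P.
Downward deflection at the released point Q due to the loads:
  triangular load, peak 36.6 at the fixed end: w₀L⁴/(30EI) = 25298/EI
  clockwise couple 45 at a = 6: M₀a(2L − a)/(2EI) = 2430/EI
  δ_0 = 27728/EI
Tip deflection under a unit load at Q: L³/(3EI) = 576/EI.
Compatibility at Q: δ_0 − R_Q·δ_{QQ} = 0, so R_Q = 27728/576 = 48.14 kN.
Moment equilibrium about P: M_P = Σ(load moments about P) − R_Q·L = 923.4 − 48.14×12 = 345.7 kN·m.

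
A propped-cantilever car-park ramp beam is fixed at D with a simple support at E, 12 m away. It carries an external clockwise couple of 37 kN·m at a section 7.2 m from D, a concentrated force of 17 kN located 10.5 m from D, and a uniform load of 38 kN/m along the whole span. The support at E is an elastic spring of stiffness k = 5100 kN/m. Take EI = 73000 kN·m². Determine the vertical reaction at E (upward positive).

R_E = 184.1 kN

Take the reaction at E as the redundant and release it; the primary structure is a cantilever fixed at D.
Primary-structure tip deflection at E by superposition:
  clockwise couple 37 at a = 7.2: M₀a(2L − a)/(2EI) = 2238/EI
  point load 17 at a = 10.5: Pa²(3L − a)/(6EI) = 7966/EI
  UDL 38: wL⁴/(8EI) = 98496/EI
  δ_0 = 108699/EI
Tip deflection under a unit load at E: L³/(3EI) = 576/EI.
With EI = 73000 kN·m²: δ_0 = 1.489 m and δ_{EE} = 0.00789 m/kN.
Compatibility — the spring shortens by R_E/k under the reaction it provides: δ_0 − R_E·δ_{EE} = R_E/k. With 1/k = 0.000196 m/kN, R_E = δ_0 / (δ_{EE} + 1/k) = 1.489 / (0.00789 + 0.000196) = 184.1 kN.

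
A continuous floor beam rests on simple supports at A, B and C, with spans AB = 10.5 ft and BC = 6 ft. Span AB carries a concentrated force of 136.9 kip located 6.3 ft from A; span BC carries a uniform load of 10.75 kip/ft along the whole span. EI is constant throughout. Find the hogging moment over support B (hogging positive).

Release continuity at B by inserting a hinge; the redundant is the internal moment M_B. The primary structure is two simply-supported spans AB and BC.
End slopes at the hinge B, treating each span as simply supported:
  span AB: point load 136.9 at a = 6.3: Pab(L + a)/(6LEI) = 966/EI
  span BC: UDL 10.75: wL³/(24EI) = 96.75/EI
  relative rotation θ_0 = (966 + 96.75)/EI = 1063/EI
A unit hogging moment at B produces rotation L₁/(3EI) + L₂/(3EI) = 5.5/EI.
Slope continuity at B: θ_0 = M_B·5.5/EI, so M_B = 1063/5.5 = 193.2 kip·ft (hogging).

M_B = 193.2 kip·ft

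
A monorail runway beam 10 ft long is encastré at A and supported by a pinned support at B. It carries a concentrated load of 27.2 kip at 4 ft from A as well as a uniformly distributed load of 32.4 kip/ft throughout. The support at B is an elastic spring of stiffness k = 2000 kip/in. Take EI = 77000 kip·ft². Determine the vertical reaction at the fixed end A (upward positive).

R_A = 225.3 kip

Take the reaction at B as the redundant and release it; the primary structure is a cantilever fixed at A.
Downward deflection at the released point B due to the loads:
  point load 27.2 at a = 4: Pa²(3L − a)/(6EI) = 1886/EI
  UDL 32.4: wL⁴/(8EI) = 40500/EI
  δ_0 = 42386/EI
Tip deflection under a unit load at B: L³/(3EI) = 333.3/EI.
With EI = 77000 kip·ft²: δ_0 = 0.55047 ft and δ_{BB} = 0.004329 ft/kip.
Compatibility — the spring shortens by R_B/k under the reaction it provides: δ_0 − R_B·δ_{BB} = R_B/k. With 1/k = 1/(2000×12) ft/kip = 0.000042 ft/kip, R_B = δ_0 / (δ_{BB} + 1/k) = 0.55047 / (0.004329 + 0.000042) = 125.9 kip.
Vertical equilibrium: R_A = ΣP − R_B = 351.2 − 125.9 = 225.3 kip.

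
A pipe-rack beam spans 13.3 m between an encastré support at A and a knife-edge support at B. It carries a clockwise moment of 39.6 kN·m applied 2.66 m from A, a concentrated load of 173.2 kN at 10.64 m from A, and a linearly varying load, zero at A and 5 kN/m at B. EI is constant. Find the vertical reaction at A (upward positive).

Release the roller at B. Primary structure: cantilever fixed at A.
Primary-structure tip deflection at B by superposition:
  clockwise couple 39.6 at a = 2.66: M₀a(2L − a)/(2EI) = 1261/EI
  point load 173.2 at a = 10.64: Pa²(3L − a)/(6EI) = 95621/EI
  triangular load, peak 5 at the free end: 11w₀L⁴/(120EI) = 14341/EI
  δ_0 = 111223/EI
Tip deflection under a unit load at B: L³/(3EI) = 784.2/EI.
The prop prevents deflection at B: R_B = δ_0/δ_{BB} = 111223/784.2 = 141.8 kN.
Vertical equilibrium: R_A = ΣP − R_B = 206.4 − 141.8 = 64.62 kN.

R_A = 64.62 kN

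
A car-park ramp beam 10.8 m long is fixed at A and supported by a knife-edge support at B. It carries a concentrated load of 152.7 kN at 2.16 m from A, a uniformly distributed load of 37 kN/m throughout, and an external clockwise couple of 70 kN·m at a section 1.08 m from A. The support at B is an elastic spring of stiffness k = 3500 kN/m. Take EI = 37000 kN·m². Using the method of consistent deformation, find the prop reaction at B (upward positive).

Remove the prop at B; the released (primary) structure is a cantilever built in at A.
Primary-structure tip deflection at B by superposition:
  point load 152.7 at a = 2.16: Pa²(3L − a)/(6EI) = 3591/EI
  UDL 37: wL⁴/(8EI) = 62923/EI
  clockwise couple 70 at a = 1.08: M₀a(2L − a)/(2EI) = 775.7/EI
  δ_0 = 67289/EI
Flexibility coefficient — unit upward force at B: δ_{BB} = L³/(3EI) = 419.9/EI.
With EI = 37000 kN·m²: δ_0 = 1.8186 m and δ_{BB} = 0.011349 m/kN.
Compatibility — the spring shortens by R_B/k under the reaction it provides: δ_0 − R_B·δ_{BB} = R_B/k. With 1/k = 0.000286 m/kN, R_B = δ_0 / (δ_{BB} + 1/k) = 1.8186 / (0.011349 + 0.000286) = 156.3 kN.

R_B = 156.3 kN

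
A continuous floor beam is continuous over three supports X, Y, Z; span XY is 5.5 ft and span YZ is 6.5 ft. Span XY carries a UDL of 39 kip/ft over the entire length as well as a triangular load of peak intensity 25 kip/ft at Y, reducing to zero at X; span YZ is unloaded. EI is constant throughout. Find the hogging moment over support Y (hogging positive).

M_Y = 90.7 kip·ft

Take M_Y as the redundant. Released structure: two simple spans XY and YZ with a hinge at Y.
Discontinuity in slope at Y on the released structure — sum the simple-span end rotations:
  span XY: UDL 39: wL³/(24EI) = 270.4/EI
  span XY: triangular load, peak 25: w₀L³/(45EI) = 92.43/EI
  relative rotation θ_0 = (362.8 + 0)/EI = 362.8/EI
A unit hogging moment at Y produces rotation L₁/(3EI) + L₂/(3EI) = 4/EI.
Compatibility: M_Y·(L₁+L₂)/(3EI) = θ_0, giving M_Y = 90.7 kip·ft (hogging).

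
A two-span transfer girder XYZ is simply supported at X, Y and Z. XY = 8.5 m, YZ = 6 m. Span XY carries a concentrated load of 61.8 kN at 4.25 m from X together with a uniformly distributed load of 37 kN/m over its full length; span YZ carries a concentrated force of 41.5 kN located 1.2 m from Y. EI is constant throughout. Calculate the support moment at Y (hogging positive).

M_Y = 268.5 kN·m

Release continuity at Y by inserting a hinge; the redundant is the internal moment M_Y. The primary structure is two simply-supported spans XY and YZ.
Rotations at Y on the released spans (each span's end-slope, ×1/EI):
  span XY: point load 61.8 at a = 4.25: Pab(L + a)/(6LEI) = 279.1/EI
  span XY: UDL 37: wL³/(24EI) = 946.8/EI
  span YZ: point load 41.5 at a = 1.2: Pab(L + b)/(6LEI) = 71.71/EI
  relative rotation θ_0 = (1226 + 71.71)/EI = 1298/EI
A unit hogging moment at Y produces rotation L₁/(3EI) + L₂/(3EI) = 4.833/EI.
Compatibility: M_Y·(L₁+L₂)/(3EI) = θ_0, giving M_Y = 268.5 kN·m (hogging).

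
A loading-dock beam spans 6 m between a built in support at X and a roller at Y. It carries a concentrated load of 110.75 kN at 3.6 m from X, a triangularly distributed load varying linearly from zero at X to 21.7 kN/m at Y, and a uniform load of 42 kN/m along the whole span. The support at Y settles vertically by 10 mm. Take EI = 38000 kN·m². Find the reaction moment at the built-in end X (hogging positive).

Choose R_Y as the redundant. The primary structure is the cantilever fixed at X.
Primary-structure tip deflection at Y by superposition:
  point load 110.75 at a = 3.6: Pa²(3L − a)/(6EI) = 3445/EI
  triangular load, peak 21.7 at the free end: 11w₀L⁴/(120EI) = 2578/EI
  UDL 42: wL⁴/(8EI) = 6804/EI
  δ_0 = 12827/EI
Tip deflection under a unit load at Y: L³/(3EI) = 72/EI.
With EI = 38000 kN·m²: δ_0 = 0.33755 m and δ_{YY} = 0.001895 m/kN.
Compatibility — the beam at Y must follow the support down by 0.01 m: δ_0 − R_Y·δ_{YY} = 0.01, so R_Y = (0.33755 − 0.01)/0.001895 = 172.9 kN.
Moment equilibrium about X: M_X = Σ(load moments about X) − R_Y·L = 1415 − 172.9×6 = 377.9 kN·m.

M_X = 377.9 kN·m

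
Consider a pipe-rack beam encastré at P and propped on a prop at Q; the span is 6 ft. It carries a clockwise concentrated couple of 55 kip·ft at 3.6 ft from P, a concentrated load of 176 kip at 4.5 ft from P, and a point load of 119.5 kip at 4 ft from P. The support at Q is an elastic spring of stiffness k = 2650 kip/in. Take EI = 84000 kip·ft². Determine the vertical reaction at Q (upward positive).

R_Q = 178.3 kip

Release the roller at Q. Primary structure: cantilever fixed at P.
Primary-structure tip deflection at Q by superposition:
  clockwise couple 55 at a = 3.6: M₀a(2L − a)/(2EI) = 831.6/EI
  point load 176 at a = 4.5: Pa²(3L − a)/(6EI) = 8019/EI
  point load 119.5 at a = 4: Pa²(3L − a)/(6EI) = 4461/EI
  δ_0 = 13312/EI
Tip deflection under a unit load at Q: L³/(3EI) = 72/EI.
With EI = 84000 kip·ft²: δ_0 = 0.15848 ft and δ_{QQ} = 0.000857 ft/kip.
Compatibility — the spring shortens by R_Q/k under the reaction it provides: δ_0 − R_Q·δ_{QQ} = R_Q/k. With 1/k = 1/(2650×12) ft/kip = 0.000031 ft/kip, R_Q = δ_0 / (δ_{QQ} + 1/k) = 0.15848 / (0.000857 + 0.000031) = 178.3 kip.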